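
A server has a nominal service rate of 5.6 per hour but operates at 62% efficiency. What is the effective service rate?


Effective rate = mu * efficiency = 5.6 * 0.62 = 3.47 per hour

3.47 per hour


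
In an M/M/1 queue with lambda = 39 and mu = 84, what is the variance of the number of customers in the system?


rho = 39/84; Var(N) = rho/(1-rho)^2 = 1.62

1.62


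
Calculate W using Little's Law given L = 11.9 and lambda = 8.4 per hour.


W = L / lambda = 11.9 / 8.4 = 1.4167 hours

1.4167 hours


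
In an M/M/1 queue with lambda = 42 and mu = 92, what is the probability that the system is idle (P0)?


P0 = 1 - rho = 1 - 42/92 = 0.5435

0.5435


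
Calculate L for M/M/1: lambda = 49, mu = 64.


rho = 49/64; L = rho/(1-rho) = 3.27

3.27


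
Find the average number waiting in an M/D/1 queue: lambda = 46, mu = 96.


M/D/1: Lq = rho^2 / (2*(1-rho)) where rho = 46/96; Lq = 0.22

0.22


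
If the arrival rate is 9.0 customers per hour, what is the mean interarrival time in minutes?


Mean interarrival time = 60/lambda = 60/9.0 = 6.67 minutes

6.67 minutes


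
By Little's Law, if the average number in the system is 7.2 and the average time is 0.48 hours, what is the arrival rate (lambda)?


lambda = L / W = 7.2 / 0.48 = 15.0 per hour

15.0 per hour


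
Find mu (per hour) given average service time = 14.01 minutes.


mu = 60 / avg_service_time = 60 / 14.01 = 4.28 per hour

4.28 per hour


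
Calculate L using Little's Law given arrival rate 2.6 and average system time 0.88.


L = lambda * W = 2.6 * 0.88 = 2.29

2.29


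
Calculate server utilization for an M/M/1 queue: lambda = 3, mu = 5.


rho = lambda/mu = 3/5 = 0.6

0.6


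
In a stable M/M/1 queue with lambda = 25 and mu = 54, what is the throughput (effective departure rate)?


For a stable queue (lambda < mu), throughput = lambda = 25 per hour

25 per hour


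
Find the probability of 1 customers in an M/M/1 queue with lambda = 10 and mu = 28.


rho = 10/28; P(n) = (1-rho)*rho^n = (1-10/28)*(10/28)^1 = 0.2296

0.2296


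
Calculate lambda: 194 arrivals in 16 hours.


lambda = total arrivals / time = 194 / 16 = 12.13 per hour

12.13 per hour


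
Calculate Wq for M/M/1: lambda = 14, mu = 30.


rho = 14/30; Wq = rho/(mu - lambda) = 0.0292 hours

0.0292 hours


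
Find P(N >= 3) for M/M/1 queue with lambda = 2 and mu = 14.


P(N >= 3) = rho^3 = (2/14)^3 = 0.0029

0.0029


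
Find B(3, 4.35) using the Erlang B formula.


B(N,A) = (A^N/N!) / sum(A^k/k!, k=0..N) with N=3, A=4.35 = 0.4809

0.4809


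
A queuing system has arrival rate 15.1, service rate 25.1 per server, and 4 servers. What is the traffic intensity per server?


rho = lambda / (c * mu) = 15.1 / (4 * 25.1) = 0.1504

0.1504


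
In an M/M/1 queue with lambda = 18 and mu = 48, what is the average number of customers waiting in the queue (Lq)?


rho = 18/48; Lq = rho^2/(1-rho) = 0.23

0.23


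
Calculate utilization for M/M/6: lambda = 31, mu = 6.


rho = lambda/(c*mu) = 31/(6*6) = 0.8611

0.8611


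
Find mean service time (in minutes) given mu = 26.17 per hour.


Mean service time = 60/mu = 60/26.17 = 2.29 minutes

2.29 minutes


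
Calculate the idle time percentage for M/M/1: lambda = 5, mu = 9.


Idle fraction = (1 - rho) * 100 = (1 - 5/9) * 100 = 44.4%

44.4%


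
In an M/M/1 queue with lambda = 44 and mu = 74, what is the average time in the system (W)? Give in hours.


W = 1/(mu - lambda) = 1/(74 - 44) = 0.0333 hours

0.0333 hours


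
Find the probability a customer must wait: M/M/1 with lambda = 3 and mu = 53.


P(wait) = rho = lambda/mu = 3/53 = 0.0566

0.0566


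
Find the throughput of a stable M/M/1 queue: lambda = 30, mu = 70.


For a stable queue (lambda < mu), throughput = lambda = 30 per hour

30 per hour


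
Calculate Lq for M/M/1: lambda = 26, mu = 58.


rho = 26/58; Lq = rho^2/(1-rho) = 0.36

0.36


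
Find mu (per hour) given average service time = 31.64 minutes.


mu = 60 / avg_service_time = 60 / 31.64 = 1.9 per hour

1.9 per hour


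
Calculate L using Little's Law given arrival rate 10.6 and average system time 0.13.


L = lambda * W = 10.6 * 0.13 = 1.38

1.38


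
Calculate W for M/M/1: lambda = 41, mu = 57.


W = 1/(mu - lambda) = 1/(57 - 41) = 0.0625 hours

0.0625 hours


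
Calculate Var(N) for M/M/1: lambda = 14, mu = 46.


rho = 14/46; Var(N) = rho/(1-rho)^2 = 0.63

0.63


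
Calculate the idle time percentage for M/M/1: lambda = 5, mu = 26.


Idle fraction = (1 - rho) * 100 = (1 - 5/26) * 100 = 80.8%

80.8%


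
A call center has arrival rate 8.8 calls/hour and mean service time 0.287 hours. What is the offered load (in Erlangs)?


Offered load a = lambda * E[S] = 8.8 * 0.287 = 2.53 Erlangs

2.53 Erlangs


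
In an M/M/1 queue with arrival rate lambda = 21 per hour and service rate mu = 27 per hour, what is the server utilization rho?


rho = lambda/mu = 21/27 = 0.7778

0.7778


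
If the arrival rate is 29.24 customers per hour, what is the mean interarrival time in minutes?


Mean interarrival time = 60/lambda = 60/29.24 = 2.05 minutes

2.05 minutes


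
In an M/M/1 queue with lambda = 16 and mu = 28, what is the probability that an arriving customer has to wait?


P(wait) = rho = lambda/mu = 16/28 = 0.5714

0.5714


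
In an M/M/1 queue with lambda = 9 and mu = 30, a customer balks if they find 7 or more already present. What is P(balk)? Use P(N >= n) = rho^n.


P(N >= 7) = rho^7 = (9/30)^7 = 0.0002

0.0002


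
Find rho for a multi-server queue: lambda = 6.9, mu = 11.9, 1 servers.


rho = lambda / (c * mu) = 6.9 / (1 * 11.9) = 0.5798

0.5798


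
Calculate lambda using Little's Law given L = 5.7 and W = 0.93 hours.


lambda = L / W = 5.7 / 0.93 = 6.13 per hour

6.13 per hour


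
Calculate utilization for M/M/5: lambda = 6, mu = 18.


rho = lambda/(c*mu) = 6/(5*18) = 0.0667

0.0667


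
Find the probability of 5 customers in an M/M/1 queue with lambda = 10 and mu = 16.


rho = 10/16; P(n) = (1-rho)*rho^n = (1-10/16)*(10/16)^5 = 0.0358

0.0358


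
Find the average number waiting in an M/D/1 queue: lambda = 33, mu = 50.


M/D/1: Lq = rho^2 / (2*(1-rho)) where rho = 33/50; Lq = 0.64

0.64


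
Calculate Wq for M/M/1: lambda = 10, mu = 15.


rho = 10/15; Wq = rho/(mu - lambda) = 0.1333 hours

0.1333 hours


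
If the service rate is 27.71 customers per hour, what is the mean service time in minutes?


Mean service time = 60/mu = 60/27.71 = 2.17 minutes

2.17 minutes


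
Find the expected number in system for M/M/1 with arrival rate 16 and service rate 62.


rho = 16/62; L = rho/(1-rho) = 0.35

0.35


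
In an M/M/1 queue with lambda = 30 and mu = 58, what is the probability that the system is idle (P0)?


P0 = 1 - rho = 1 - 30/58 = 0.4828

0.4828


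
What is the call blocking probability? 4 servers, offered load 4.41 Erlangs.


B(N,A) = (A^N/N!) / sum(A^k/k!, k=0..N) with N=4, A=4.41 = 0.3488

0.3488


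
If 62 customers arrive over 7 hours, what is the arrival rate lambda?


lambda = total arrivals / time = 62 / 7 = 8.86 per hour

8.86 per hour


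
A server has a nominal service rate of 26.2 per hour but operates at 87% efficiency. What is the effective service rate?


Effective rate = mu * efficiency = 26.2 * 0.87 = 22.79 per hour

22.79 per hour


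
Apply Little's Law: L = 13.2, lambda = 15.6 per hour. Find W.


W = L / lambda = 13.2 / 15.6 = 0.8462 hours

0.8462 hours


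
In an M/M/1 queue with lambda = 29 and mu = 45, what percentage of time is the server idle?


Idle fraction = (1 - rho) * 100 = (1 - 29/45) * 100 = 35.6%

35.6%


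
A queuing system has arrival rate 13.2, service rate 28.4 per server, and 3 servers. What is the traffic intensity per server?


rho = lambda / (c * mu) = 13.2 / (3 * 28.4) = 0.1549

0.1549


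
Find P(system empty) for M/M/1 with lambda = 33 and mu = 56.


P0 = 1 - rho = 1 - 33/56 = 0.4107

0.4107


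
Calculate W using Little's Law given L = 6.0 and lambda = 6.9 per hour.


W = L / lambda = 6.0 / 6.9 = 0.8696 hours

0.8696 hours


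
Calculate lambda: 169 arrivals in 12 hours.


lambda = total arrivals / time = 169 / 12 = 14.08 per hour

14.08 per hour


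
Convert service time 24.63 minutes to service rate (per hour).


mu = 60 / avg_service_time = 60 / 24.63 = 2.44 per hour

2.44 per hour


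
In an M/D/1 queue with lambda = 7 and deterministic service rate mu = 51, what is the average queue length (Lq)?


M/D/1: Lq = rho^2 / (2*(1-rho)) where rho = 7/51; Lq = 0.01

0.01


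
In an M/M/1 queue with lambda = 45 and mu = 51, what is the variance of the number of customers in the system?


rho = 45/51; Var(N) = rho/(1-rho)^2 = 63.75

63.75


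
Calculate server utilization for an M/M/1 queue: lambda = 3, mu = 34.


rho = lambda/mu = 3/34 = 0.0882

0.0882


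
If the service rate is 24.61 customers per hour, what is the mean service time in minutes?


Mean service time = 60/mu = 60/24.61 = 2.44 minutes

2.44 minutes


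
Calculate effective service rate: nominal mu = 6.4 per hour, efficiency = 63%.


Effective rate = mu * efficiency = 6.4 * 0.63 = 4.03 per hour

4.03 per hour


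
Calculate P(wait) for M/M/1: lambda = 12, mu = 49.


P(wait) = rho = lambda/mu = 12/49 = 0.2449

0.2449


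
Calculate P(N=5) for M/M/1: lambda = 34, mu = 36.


rho = 34/36; P(n) = (1-rho)*rho^n = (1-34/36)*(34/36)^5 = 0.0417

0.0417


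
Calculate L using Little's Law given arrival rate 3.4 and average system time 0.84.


L = lambda * W = 3.4 * 0.84 = 2.86

2.86


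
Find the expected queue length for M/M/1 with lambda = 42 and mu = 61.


rho = 42/61; Lq = rho^2/(1-rho) = 1.52

1.52


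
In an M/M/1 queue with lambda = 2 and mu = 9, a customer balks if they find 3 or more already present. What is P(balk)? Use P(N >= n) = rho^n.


P(N >= 3) = rho^3 = (2/9)^3 = 0.011

0.011


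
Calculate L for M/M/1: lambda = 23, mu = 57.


rho = 23/57; L = rho/(1-rho) = 0.68

0.68


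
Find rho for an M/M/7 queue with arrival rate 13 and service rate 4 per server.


rho = lambda/(c*mu) = 13/(7*4) = 0.4643

0.4643


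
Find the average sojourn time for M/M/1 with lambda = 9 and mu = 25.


W = 1/(mu - lambda) = 1/(25 - 9) = 0.0625 hours

0.0625 hours


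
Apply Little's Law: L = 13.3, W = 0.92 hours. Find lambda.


lambda = L / W = 13.3 / 0.92 = 14.46 per hour

14.46 per hour


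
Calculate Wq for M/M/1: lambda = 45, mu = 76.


rho = 45/76; Wq = rho/(mu - lambda) = 0.0191 hours

0.0191 hours


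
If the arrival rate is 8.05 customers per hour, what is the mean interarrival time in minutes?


Mean interarrival time = 60/lambda = 60/8.05 = 7.45 minutes

7.45 minutes


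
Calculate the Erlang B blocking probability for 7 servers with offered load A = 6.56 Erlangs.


B(N,A) = (A^N/N!) / sum(A^k/k!, k=0..N) with N=7, A=6.56 = 0.2212

0.2212


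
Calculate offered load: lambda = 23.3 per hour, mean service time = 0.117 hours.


Offered load a = lambda * E[S] = 23.3 * 0.117 = 2.73 Erlangs

2.73 Erlangs


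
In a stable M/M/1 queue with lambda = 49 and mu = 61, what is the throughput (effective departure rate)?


For a stable queue (lambda < mu), throughput = lambda = 49 per hour

49 per hour


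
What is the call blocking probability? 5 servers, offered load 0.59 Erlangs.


B(N,A) = (A^N/N!) / sum(A^k/k!, k=0..N) with N=5, A=0.59 = 0.0003

0.0003


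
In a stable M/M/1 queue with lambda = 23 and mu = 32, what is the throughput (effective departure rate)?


For a stable queue (lambda < mu), throughput = lambda = 23 per hour

23 per hour


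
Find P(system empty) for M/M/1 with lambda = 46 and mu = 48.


P0 = 1 - rho = 1 - 46/48 = 0.0417

0.0417


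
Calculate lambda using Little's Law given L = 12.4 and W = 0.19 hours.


lambda = L / W = 12.4 / 0.19 = 65.26 per hour

65.26 per hour


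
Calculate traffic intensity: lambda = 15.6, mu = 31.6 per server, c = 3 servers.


rho = lambda / (c * mu) = 15.6 / (3 * 31.6) = 0.1646

0.1646


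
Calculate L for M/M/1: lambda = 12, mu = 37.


rho = 12/37; L = rho/(1-rho) = 0.48

0.48


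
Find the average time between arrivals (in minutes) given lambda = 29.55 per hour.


Mean interarrival time = 60/lambda = 60/29.55 = 2.03 minutes

2.03 minutes


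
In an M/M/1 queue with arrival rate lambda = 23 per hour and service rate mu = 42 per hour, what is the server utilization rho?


rho = lambda/mu = 23/42 = 0.5476

0.5476


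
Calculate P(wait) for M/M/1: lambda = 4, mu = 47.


P(wait) = rho = lambda/mu = 4/47 = 0.0851

0.0851


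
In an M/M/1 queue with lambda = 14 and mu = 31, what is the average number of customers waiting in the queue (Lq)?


rho = 14/31; Lq = rho^2/(1-rho) = 0.37

0.37


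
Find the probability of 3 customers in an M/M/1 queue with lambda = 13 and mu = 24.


rho = 13/24; P(n) = (1-rho)*rho^n = (1-13/24)*(13/24)^3 = 0.0728

0.0728


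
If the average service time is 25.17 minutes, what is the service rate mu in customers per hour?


mu = 60 / avg_service_time = 60 / 25.17 = 2.38 per hour

2.38 per hour


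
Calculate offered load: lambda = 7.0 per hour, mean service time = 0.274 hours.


Offered load a = lambda * E[S] = 7.0 * 0.274 = 1.92 Erlangs

1.92 Erlangs


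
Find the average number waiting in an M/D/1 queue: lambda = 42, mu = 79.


M/D/1: Lq = rho^2 / (2*(1-rho)) where rho = 42/79; Lq = 0.3

0.3


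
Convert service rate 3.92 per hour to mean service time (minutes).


Mean service time = 60/mu = 60/3.92 = 15.31 minutes

15.31 minutes


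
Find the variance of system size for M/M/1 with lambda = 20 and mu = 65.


rho = 20/65; Var(N) = rho/(1-rho)^2 = 0.64

0.64


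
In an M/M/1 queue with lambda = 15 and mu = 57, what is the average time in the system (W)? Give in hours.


W = 1/(mu - lambda) = 1/(57 - 15) = 0.0238 hours

0.0238 hours


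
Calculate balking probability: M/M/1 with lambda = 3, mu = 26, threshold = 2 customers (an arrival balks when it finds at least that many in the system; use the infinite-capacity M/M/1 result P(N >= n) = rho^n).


P(N >= 2) = rho^2 = (3/26)^2 = 0.0133

0.0133


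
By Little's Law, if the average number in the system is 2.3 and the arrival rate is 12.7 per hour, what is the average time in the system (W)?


W = L / lambda = 2.3 / 12.7 = 0.1811 hours

0.1811 hours


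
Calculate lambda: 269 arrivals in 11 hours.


lambda = total arrivals / time = 269 / 11 = 24.45 per hour

24.45 per hour


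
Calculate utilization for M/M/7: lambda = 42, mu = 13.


rho = lambda/(c*mu) = 42/(7*13) = 0.4615

0.4615


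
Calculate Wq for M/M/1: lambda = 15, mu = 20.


rho = 15/20; Wq = rho/(mu - lambda) = 0.15 hours

0.15 hours


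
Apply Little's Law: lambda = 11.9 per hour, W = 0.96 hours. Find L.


L = lambda * W = 11.9 * 0.96 = 11.42

11.42


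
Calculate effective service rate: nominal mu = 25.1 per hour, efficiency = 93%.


Effective rate = mu * efficiency = 25.1 * 0.93 = 23.34 per hour

23.34 per hour


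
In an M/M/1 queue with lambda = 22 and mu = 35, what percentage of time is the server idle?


Idle fraction = (1 - rho) * 100 = (1 - 22/35) * 100 = 37.1%

37.1%


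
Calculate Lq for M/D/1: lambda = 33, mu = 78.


M/D/1: Lq = rho^2 / (2*(1-rho)) where rho = 33/78; Lq = 0.16

0.16


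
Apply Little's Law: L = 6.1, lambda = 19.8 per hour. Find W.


W = L / lambda = 6.1 / 19.8 = 0.3081 hours

0.3081 hours


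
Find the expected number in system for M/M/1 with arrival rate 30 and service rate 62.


rho = 30/62; L = rho/(1-rho) = 0.94

0.94


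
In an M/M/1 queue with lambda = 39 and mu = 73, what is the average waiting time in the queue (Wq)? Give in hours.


rho = 39/73; Wq = rho/(mu - lambda) = 0.0157 hours

0.0157 hours


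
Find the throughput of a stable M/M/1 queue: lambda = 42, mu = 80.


For a stable queue (lambda < mu), throughput = lambda = 42 per hour

42 per hour


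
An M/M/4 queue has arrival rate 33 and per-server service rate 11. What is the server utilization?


rho = lambda/(c*mu) = 33/(4*11) = 0.75

0.75


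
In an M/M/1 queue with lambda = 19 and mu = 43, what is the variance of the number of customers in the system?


rho = 19/43; Var(N) = rho/(1-rho)^2 = 1.42

1.42


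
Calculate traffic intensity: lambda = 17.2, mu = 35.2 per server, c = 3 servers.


rho = lambda / (c * mu) = 17.2 / (3 * 35.2) = 0.1629

0.1629


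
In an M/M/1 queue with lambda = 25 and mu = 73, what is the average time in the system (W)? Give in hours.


W = 1/(mu - lambda) = 1/(73 - 25) = 0.0208 hours

0.0208 hours


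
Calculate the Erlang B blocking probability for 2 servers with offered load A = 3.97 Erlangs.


B(N,A) = (A^N/N!) / sum(A^k/k!, k=0..N) with N=2, A=3.97 = 0.6132

0.6132


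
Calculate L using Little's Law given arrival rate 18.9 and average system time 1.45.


L = lambda * W = 18.9 * 1.45 = 27.41

27.41


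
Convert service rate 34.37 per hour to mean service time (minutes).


Mean service time = 60/mu = 60/34.37 = 1.75 minutes

1.75 minutes


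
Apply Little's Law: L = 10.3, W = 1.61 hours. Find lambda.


lambda = L / W = 10.3 / 1.61 = 6.4 per hour

6.4 per hour


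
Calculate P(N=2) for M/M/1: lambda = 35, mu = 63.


rho = 35/63; P(n) = (1-rho)*rho^n = (1-35/63)*(35/63)^2 = 0.1372

0.1372


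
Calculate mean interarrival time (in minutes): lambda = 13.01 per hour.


Mean interarrival time = 60/lambda = 60/13.01 = 4.61 minutes

4.61 minutes


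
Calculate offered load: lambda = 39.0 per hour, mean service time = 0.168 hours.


Offered load a = lambda * E[S] = 39.0 * 0.168 = 6.55 Erlangs

6.55 Erlangs


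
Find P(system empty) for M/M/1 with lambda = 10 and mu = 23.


P0 = 1 - rho = 1 - 10/23 = 0.5652

0.5652


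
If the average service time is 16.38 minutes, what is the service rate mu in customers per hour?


mu = 60 / avg_service_time = 60 / 16.38 = 3.66 per hour

3.66 per hour


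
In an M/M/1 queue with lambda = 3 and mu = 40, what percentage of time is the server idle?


Idle fraction = (1 - rho) * 100 = (1 - 3/40) * 100 = 92.5%

92.5%


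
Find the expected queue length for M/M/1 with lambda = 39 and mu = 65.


rho = 39/65; Lq = rho^2/(1-rho) = 0.9

0.9


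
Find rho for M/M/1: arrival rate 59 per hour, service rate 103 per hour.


rho = lambda/mu = 59/103 = 0.5728

0.5728


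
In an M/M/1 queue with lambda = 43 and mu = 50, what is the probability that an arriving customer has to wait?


P(wait) = rho = lambda/mu = 43/50 = 0.86

0.86


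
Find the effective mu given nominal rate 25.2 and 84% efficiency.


Effective rate = mu * efficiency = 25.2 * 0.84 = 21.17 per hour

21.17 per hour


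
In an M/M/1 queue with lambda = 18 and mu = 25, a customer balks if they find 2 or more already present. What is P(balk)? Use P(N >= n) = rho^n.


P(N >= 2) = rho^2 = (18/25)^2 = 0.5184

0.5184


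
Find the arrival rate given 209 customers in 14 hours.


lambda = total arrivals / time = 209 / 14 = 14.93 per hour

14.93 per hour


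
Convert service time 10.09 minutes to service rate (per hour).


mu = 60 / avg_service_time = 60 / 10.09 = 5.95 per hour

5.95 per hour


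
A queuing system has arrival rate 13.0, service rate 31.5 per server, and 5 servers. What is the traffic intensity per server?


rho = lambda / (c * mu) = 13.0 / (5 * 31.5) = 0.0825

0.0825


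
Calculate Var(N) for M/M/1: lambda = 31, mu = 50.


rho = 31/50; Var(N) = rho/(1-rho)^2 = 4.29

4.29


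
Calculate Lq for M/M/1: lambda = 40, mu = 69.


rho = 40/69; Lq = rho^2/(1-rho) = 0.8

0.8


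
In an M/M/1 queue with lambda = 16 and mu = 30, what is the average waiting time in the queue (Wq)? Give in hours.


rho = 16/30; Wq = rho/(mu - lambda) = 0.0381 hours

0.0381 hours


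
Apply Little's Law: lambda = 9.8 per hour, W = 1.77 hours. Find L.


L = lambda * W = 9.8 * 1.77 = 17.35

17.35


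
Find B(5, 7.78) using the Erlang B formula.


B(N,A) = (A^N/N!) / sum(A^k/k!, k=0..N) with N=5, A=7.78 = 0.4678

0.4678


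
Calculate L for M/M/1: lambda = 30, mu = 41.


rho = 30/41; L = rho/(1-rho) = 2.73

2.73


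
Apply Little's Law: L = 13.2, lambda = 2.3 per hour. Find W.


W = L / lambda = 13.2 / 2.3 = 5.7391 hours

5.7391 hours


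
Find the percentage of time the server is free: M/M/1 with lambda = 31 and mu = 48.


Idle fraction = (1 - rho) * 100 = (1 - 31/48) * 100 = 35.4%

35.4%


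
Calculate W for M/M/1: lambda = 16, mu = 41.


W = 1/(mu - lambda) = 1/(41 - 16) = 0.04 hours

0.04 hours


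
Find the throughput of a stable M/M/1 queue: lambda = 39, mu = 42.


For a stable queue (lambda < mu), throughput = lambda = 39 per hour

39 per hour


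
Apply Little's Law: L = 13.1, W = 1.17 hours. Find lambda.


lambda = L / W = 13.1 / 1.17 = 11.2 per hour

11.2 per hour


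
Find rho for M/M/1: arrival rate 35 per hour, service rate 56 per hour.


rho = lambda/mu = 35/56 = 0.625

0.625


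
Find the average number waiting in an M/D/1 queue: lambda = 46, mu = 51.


M/D/1: Lq = rho^2 / (2*(1-rho)) where rho = 46/51; Lq = 4.15

4.15


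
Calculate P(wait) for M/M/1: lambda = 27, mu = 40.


P(wait) = rho = lambda/mu = 27/40 = 0.675

0.675


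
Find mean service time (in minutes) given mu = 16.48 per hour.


Mean service time = 60/mu = 60/16.48 = 3.64 minutes

3.64 minutes


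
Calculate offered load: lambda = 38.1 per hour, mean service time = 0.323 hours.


Offered load a = lambda * E[S] = 38.1 * 0.323 = 12.31 Erlangs

12.31 Erlangs


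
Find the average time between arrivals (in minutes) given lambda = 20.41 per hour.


Mean interarrival time = 60/lambda = 60/20.41 = 2.94 minutes

2.94 minutes


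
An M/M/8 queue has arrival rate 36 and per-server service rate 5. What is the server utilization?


rho = lambda/(c*mu) = 36/(8*5) = 0.9

0.9


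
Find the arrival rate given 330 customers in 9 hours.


lambda = total arrivals / time = 330 / 9 = 36.67 per hour

36.67 per hour


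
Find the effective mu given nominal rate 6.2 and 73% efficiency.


Effective rate = mu * efficiency = 6.2 * 0.73 = 4.53 per hour

4.53 per hour


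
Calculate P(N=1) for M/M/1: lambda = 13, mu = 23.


rho = 13/23; P(n) = (1-rho)*rho^n = (1-13/23)*(13/23)^1 = 0.2457

0.2457


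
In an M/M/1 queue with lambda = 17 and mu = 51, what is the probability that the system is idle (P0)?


P0 = 1 - rho = 1 - 17/51 = 0.6667

0.6667


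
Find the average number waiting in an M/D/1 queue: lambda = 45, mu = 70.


M/D/1: Lq = rho^2 / (2*(1-rho)) where rho = 45/70; Lq = 0.58

0.58


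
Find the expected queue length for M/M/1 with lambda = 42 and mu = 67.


rho = 42/67; Lq = rho^2/(1-rho) = 1.05

1.05


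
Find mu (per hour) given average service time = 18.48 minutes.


mu = 60 / avg_service_time = 60 / 18.48 = 3.25 per hour

3.25 per hour


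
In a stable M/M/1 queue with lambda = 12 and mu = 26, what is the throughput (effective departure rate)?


For a stable queue (lambda < mu), throughput = lambda = 12 per hour

12 per hour


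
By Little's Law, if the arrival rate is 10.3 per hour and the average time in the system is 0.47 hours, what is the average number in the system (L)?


L = lambda * W = 10.3 * 0.47 = 4.84

4.84


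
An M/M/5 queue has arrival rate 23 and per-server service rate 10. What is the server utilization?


rho = lambda/(c*mu) = 23/(5*10) = 0.46

0.46


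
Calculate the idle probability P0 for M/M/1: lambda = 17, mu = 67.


P0 = 1 - rho = 1 - 17/67 = 0.7463

0.7463


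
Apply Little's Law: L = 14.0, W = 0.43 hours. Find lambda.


lambda = L / W = 14.0 / 0.43 = 32.56 per hour

32.56 per hour


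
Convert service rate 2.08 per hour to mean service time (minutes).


Mean service time = 60/mu = 60/2.08 = 28.85 minutes

28.85 minutes


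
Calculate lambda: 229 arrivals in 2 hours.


lambda = total arrivals / time = 229 / 2 = 114.5 per hour

114.5 per hour


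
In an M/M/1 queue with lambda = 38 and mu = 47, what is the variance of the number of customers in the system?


rho = 38/47; Var(N) = rho/(1-rho)^2 = 22.05

22.05


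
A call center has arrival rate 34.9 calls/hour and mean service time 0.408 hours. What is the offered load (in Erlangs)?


Offered load a = lambda * E[S] = 34.9 * 0.408 = 14.24 Erlangs

14.24 Erlangs


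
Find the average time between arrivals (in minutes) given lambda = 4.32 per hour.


Mean interarrival time = 60/lambda = 60/4.32 = 13.89 minutes

13.89 minutes


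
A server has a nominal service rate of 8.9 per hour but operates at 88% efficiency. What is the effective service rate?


Effective rate = mu * efficiency = 8.9 * 0.88 = 7.83 per hour

7.83 per hour


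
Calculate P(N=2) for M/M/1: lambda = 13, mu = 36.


rho = 13/36; P(n) = (1-rho)*rho^n = (1-13/36)*(13/36)^2 = 0.0833

0.0833


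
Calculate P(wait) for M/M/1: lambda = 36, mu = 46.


P(wait) = rho = lambda/mu = 36/46 = 0.7826

0.7826


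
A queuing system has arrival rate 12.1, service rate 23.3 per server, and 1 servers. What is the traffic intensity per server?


rho = lambda / (c * mu) = 12.1 / (1 * 23.3) = 0.5193

0.5193


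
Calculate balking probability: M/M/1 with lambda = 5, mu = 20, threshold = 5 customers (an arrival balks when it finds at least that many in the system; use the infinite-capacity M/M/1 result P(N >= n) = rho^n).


P(N >= 5) = rho^5 = (5/20)^5 = 0.001

0.001


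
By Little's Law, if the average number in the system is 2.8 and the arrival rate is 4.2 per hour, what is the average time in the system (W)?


W = L / lambda = 2.8 / 4.2 = 0.6667 hours

0.6667 hours


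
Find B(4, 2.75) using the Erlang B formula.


B(N,A) = (A^N/N!) / sum(A^k/k!, k=0..N) with N=4, A=2.75 = 0.1781

0.1781


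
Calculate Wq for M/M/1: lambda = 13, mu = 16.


rho = 13/16; Wq = rho/(mu - lambda) = 0.2708 hours

0.2708 hours


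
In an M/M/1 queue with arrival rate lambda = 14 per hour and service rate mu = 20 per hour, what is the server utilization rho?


rho = lambda/mu = 14/20 = 0.7

0.7


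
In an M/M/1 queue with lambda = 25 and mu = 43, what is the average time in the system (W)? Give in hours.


W = 1/(mu - lambda) = 1/(43 - 25) = 0.0556 hours

0.0556 hours


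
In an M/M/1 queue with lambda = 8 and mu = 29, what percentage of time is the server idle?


Idle fraction = (1 - rho) * 100 = (1 - 8/29) * 100 = 72.4%

72.4%


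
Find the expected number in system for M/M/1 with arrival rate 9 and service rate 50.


rho = 9/50; L = rho/(1-rho) = 0.22

0.22


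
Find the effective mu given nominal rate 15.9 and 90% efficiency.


Effective rate = mu * efficiency = 15.9 * 0.9 = 14.31 per hour

14.31 per hour


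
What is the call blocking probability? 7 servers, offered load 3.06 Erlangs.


B(N,A) = (A^N/N!) / sum(A^k/k!, k=0..N) with N=7, A=3.06 = 0.0237

0.0237


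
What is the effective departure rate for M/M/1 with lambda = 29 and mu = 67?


For a stable queue (lambda < mu), throughput = lambda = 29 per hour

29 per hour


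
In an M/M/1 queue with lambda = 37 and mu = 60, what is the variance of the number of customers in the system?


rho = 37/60; Var(N) = rho/(1-rho)^2 = 4.2

4.2


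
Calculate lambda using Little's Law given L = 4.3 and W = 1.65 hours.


lambda = L / W = 4.3 / 1.65 = 2.61 per hour

2.61 per hour


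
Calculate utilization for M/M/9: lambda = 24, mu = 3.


rho = lambda/(c*mu) = 24/(9*3) = 0.8889

0.8889


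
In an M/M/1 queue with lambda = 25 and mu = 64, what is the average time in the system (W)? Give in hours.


W = 1/(mu - lambda) = 1/(64 - 25) = 0.0256 hours

0.0256 hours


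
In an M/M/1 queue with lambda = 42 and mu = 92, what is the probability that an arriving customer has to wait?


P(wait) = rho = lambda/mu = 42/92 = 0.4565

0.4565


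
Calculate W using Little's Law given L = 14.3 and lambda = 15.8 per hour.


W = L / lambda = 14.3 / 15.8 = 0.9051 hours

0.9051 hours


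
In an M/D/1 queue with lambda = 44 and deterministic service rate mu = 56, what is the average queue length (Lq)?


M/D/1: Lq = rho^2 / (2*(1-rho)) where rho = 44/56; Lq = 1.44

1.44


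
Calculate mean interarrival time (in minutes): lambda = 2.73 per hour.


Mean interarrival time = 60/lambda = 60/2.73 = 21.98 minutes

21.98 minutes


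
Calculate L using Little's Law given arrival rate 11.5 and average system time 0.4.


L = lambda * W = 11.5 * 0.4 = 4.6

4.6


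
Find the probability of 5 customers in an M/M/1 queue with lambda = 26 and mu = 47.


rho = 26/47; P(n) = (1-rho)*rho^n = (1-26/47)*(26/47)^5 = 0.0231

0.0231


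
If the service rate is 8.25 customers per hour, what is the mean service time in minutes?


Mean service time = 60/mu = 60/8.25 = 7.27 minutes

7.27 minutes


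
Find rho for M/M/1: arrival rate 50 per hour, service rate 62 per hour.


rho = lambda/mu = 50/62 = 0.8065

0.8065


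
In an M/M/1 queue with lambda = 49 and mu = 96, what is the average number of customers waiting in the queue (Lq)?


rho = 49/96; Lq = rho^2/(1-rho) = 0.53

0.53


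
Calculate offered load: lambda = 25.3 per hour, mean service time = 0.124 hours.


Offered load a = lambda * E[S] = 25.3 * 0.124 = 3.14 Erlangs

3.14 Erlangs


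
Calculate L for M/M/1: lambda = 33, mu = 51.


rho = 33/51; L = rho/(1-rho) = 1.83

1.83


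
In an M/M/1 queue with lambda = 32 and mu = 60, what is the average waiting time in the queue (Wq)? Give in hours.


rho = 32/60; Wq = rho/(mu - lambda) = 0.019 hours

0.019 hours


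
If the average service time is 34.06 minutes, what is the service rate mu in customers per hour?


mu = 60 / avg_service_time = 60 / 34.06 = 1.76 per hour

1.76 per hour


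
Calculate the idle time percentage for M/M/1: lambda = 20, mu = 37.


Idle fraction = (1 - rho) * 100 = (1 - 20/37) * 100 = 45.9%

45.9%


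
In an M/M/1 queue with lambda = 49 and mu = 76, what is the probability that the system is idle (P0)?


P0 = 1 - rho = 1 - 49/76 = 0.3553

0.3553


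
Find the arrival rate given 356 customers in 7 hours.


lambda = total arrivals / time = 356 / 7 = 50.86 per hour

50.86 per hour


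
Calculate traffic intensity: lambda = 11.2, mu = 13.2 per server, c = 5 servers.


rho = lambda / (c * mu) = 11.2 / (5 * 13.2) = 0.1697

0.1697


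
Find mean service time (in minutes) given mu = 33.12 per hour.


Mean service time = 60/mu = 60/33.12 = 1.81 minutes

1.81 minutes


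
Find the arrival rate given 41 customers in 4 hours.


lambda = total arrivals / time = 41 / 4 = 10.25 per hour

10.25 per hour


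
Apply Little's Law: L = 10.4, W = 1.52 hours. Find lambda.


lambda = L / W = 10.4 / 1.52 = 6.84 per hour

6.84 per hour


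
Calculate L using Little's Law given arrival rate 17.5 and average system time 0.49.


L = lambda * W = 17.5 * 0.49 = 8.58

8.58


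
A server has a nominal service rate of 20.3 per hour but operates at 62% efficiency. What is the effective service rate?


Effective rate = mu * efficiency = 20.3 * 0.62 = 12.59 per hour

12.59 per hour


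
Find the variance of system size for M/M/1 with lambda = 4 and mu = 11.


rho = 4/11; Var(N) = rho/(1-rho)^2 = 0.9

0.9


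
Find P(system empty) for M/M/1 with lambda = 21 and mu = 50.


P0 = 1 - rho = 1 - 21/50 = 0.58

0.58


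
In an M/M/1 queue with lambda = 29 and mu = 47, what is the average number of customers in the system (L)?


rho = 29/47; L = rho/(1-rho) = 1.61

1.61


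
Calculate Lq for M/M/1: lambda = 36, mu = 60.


rho = 36/60; Lq = rho^2/(1-rho) = 0.9

0.9


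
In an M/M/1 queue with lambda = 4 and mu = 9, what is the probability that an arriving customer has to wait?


P(wait) = rho = lambda/mu = 4/9 = 0.4444

0.4444


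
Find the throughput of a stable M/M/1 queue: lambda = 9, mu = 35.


For a stable queue (lambda < mu), throughput = lambda = 9 per hour

9 per hour


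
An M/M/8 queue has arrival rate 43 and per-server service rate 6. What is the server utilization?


rho = lambda/(c*mu) = 43/(8*6) = 0.8958

0.8958


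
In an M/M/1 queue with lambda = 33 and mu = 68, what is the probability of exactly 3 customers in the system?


rho = 33/68; P(n) = (1-rho)*rho^n = (1-33/68)*(33/68)^3 = 0.0588

0.0588


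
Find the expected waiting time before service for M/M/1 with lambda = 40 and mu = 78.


rho = 40/78; Wq = rho/(mu - lambda) = 0.0135 hours

0.0135 hours


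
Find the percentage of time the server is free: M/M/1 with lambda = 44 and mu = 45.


Idle fraction = (1 - rho) * 100 = (1 - 44/45) * 100 = 2.2%

2.2%


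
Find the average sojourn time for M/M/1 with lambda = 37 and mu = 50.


W = 1/(mu - lambda) = 1/(50 - 37) = 0.0769 hours

0.0769 hours


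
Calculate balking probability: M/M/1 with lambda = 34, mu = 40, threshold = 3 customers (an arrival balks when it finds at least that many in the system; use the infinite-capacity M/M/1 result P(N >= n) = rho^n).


P(N >= 3) = rho^3 = (34/40)^3 = 0.6141

0.6141


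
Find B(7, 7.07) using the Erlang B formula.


B(N,A) = (A^N/N!) / sum(A^k/k!, k=0..N) with N=7, A=7.07 = 0.2532

0.2532


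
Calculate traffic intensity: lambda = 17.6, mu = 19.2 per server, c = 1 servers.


rho = lambda / (c * mu) = 17.6 / (1 * 19.2) = 0.9167

0.9167


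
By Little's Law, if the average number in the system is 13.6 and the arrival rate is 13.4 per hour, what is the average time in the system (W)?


W = L / lambda = 13.6 / 13.4 = 1.0149 hours

1.0149 hours


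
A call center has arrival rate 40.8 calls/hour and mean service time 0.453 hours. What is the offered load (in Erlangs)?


Offered load a = lambda * E[S] = 40.8 * 0.453 = 18.48 Erlangs

18.48 Erlangs


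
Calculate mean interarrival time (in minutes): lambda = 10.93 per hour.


Mean interarrival time = 60/lambda = 60/10.93 = 5.49 minutes

5.49 minutes


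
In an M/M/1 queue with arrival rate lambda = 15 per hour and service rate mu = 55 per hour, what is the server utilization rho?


rho = lambda/mu = 15/55 = 0.2727

0.2727


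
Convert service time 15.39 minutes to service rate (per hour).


mu = 60 / avg_service_time = 60 / 15.39 = 3.9 per hour

3.9 per hour


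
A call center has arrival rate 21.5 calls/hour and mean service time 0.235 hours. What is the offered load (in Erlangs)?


Offered load a = lambda * E[S] = 21.5 * 0.235 = 5.05 Erlangs

5.05 Erlangs


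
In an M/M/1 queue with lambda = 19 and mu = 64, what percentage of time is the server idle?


Idle fraction = (1 - rho) * 100 = (1 - 19/64) * 100 = 70.3%

70.3%


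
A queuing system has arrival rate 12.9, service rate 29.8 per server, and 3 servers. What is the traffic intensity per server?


rho = lambda / (c * mu) = 12.9 / (3 * 29.8) = 0.1443

0.1443


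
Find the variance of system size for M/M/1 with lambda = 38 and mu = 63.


rho = 38/63; Var(N) = rho/(1-rho)^2 = 3.83

3.83


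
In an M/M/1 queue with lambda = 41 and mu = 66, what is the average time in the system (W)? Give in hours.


W = 1/(mu - lambda) = 1/(66 - 41) = 0.04 hours

0.04 hours


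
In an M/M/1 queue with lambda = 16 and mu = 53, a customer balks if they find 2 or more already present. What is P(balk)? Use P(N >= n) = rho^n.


P(N >= 2) = rho^2 = (16/53)^2 = 0.0911

0.0911


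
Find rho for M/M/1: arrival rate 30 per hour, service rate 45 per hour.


rho = lambda/mu = 30/45 = 0.6667

0.6667


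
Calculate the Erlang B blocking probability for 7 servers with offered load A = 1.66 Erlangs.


B(N,A) = (A^N/N!) / sum(A^k/k!, k=0..N) with N=7, A=1.66 = 0.0013

0.0013


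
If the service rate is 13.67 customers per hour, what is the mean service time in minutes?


Mean service time = 60/mu = 60/13.67 = 4.39 minutes

4.39 minutes


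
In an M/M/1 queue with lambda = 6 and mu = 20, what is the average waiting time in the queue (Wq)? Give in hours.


rho = 6/20; Wq = rho/(mu - lambda) = 0.0214 hours

0.0214 hours


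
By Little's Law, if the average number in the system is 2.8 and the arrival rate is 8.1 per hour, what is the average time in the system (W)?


W = L / lambda = 2.8 / 8.1 = 0.3457 hours

0.3457 hours


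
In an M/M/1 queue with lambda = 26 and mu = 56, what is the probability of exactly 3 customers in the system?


rho = 26/56; P(n) = (1-rho)*rho^n = (1-26/56)*(26/56)^3 = 0.0536

0.0536


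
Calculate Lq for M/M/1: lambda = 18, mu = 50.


rho = 18/50; Lq = rho^2/(1-rho) = 0.2

0.2


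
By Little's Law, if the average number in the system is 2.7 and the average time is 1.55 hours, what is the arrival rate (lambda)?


lambda = L / W = 2.7 / 1.55 = 1.74 per hour

1.74 per hour


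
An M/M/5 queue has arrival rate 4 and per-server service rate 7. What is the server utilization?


rho = lambda/(c*mu) = 4/(5*7) = 0.1143

0.1143


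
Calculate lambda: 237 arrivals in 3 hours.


lambda = total arrivals / time = 237 / 3 = 79.0 per hour

79.0 per hour


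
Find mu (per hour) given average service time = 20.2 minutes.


mu = 60 / avg_service_time = 60 / 20.2 = 2.97 per hour

2.97 per hour


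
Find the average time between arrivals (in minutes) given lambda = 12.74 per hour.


Mean interarrival time = 60/lambda = 60/12.74 = 4.71 minutes

4.71 minutes


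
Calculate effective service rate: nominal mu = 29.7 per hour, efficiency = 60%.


Effective rate = mu * efficiency = 29.7 * 0.6 = 17.82 per hour

17.82 per hour


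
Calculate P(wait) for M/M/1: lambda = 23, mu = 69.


P(wait) = rho = lambda/mu = 23/69 = 0.3333

0.3333


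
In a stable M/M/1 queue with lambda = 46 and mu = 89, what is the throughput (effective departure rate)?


For a stable queue (lambda < mu), throughput = lambda = 46 per hour

46 per hour


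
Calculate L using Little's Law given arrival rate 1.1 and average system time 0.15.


L = lambda * W = 1.1 * 0.15 = 0.17

0.17


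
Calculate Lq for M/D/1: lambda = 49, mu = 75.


M/D/1: Lq = rho^2 / (2*(1-rho)) where rho = 49/75; Lq = 0.62

0.62


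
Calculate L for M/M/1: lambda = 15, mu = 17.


rho = 15/17; L = rho/(1-rho) = 7.5

7.5


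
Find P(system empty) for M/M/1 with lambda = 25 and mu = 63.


P0 = 1 - rho = 1 - 25/63 = 0.6032

0.6032


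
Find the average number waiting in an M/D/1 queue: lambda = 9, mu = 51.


M/D/1: Lq = rho^2 / (2*(1-rho)) where rho = 9/51; Lq = 0.02

0.02


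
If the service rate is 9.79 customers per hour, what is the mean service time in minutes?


Mean service time = 60/mu = 60/9.79 = 6.13 minutes

6.13 minutes


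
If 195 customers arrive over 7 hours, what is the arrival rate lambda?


lambda = total arrivals / time = 195 / 7 = 27.86 per hour

27.86 per hour


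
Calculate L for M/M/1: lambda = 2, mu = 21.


rho = 2/21; L = rho/(1-rho) = 0.11

0.11


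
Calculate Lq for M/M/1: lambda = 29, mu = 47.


rho = 29/47; Lq = rho^2/(1-rho) = 0.99

0.99
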